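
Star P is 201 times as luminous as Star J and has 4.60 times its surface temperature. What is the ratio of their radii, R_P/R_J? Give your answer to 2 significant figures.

L ∝ R²T⁴ gives R ∝ √L / T², so
R_P/R_J = √(201) / (4.60)² = 14.18 / 21.16 = 0.6700.

0.67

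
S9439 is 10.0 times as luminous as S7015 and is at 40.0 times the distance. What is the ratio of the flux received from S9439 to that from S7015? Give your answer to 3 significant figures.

F = L/(4πd²), so F_S9439/F_S7015 = (L_S9439/L_S7015) / (d_S9439/d_S7015)²
= 10.0 / (40.0)² = 10.0 / 1600 = 0.006250.

0.00625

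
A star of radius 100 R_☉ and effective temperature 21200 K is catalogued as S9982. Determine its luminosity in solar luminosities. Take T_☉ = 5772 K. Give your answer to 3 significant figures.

1.82×10^6 solar luminosities

L/L_☉ = (R/R_☉)² (T/T_☉)⁴ = (100)² × (21200/5772)⁴
       = 1.000×10^4 × (3.673)⁴ = 1.000×10^4 × 182.0 = 1.820×10^6.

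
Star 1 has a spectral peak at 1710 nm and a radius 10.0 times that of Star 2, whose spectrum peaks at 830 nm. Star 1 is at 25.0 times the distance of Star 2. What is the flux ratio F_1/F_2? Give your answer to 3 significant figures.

Wien's law: T_1/T_2 = λ_2/λ_1 = 830/1710 = 0.4854.
L_1/L_2 = (R_1/R_2)²(T_1/T_2)⁴ = (10.0)²(0.4854)⁴ = 5.550.
F_1/F_2 = (L_1/L_2)/(d_1/d_2)² = 5.550/(25.0)² = 0.008881.

0.00888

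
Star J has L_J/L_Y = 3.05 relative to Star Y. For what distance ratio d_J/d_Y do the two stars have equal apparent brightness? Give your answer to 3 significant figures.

Equal flux requires L_J/d_J² = L_Y/d_Y², so d_J/d_Y = √(L_J/L_Y)
= √(3.05) = 1.746.

1.75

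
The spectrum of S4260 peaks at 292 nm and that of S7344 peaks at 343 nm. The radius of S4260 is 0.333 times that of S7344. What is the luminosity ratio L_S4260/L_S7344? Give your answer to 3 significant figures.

0.211

Wien's law gives T ∝ 1/λ_max, so T_S4260/T_S7344 = λ_S7344/λ_S4260 = 343/292 = 1.175.
Then L ∝ R²T⁴ gives L_S4260/L_S7344 = (0.333)² × (1.175)⁴ = 0.1109 × 1.904 = 0.2111.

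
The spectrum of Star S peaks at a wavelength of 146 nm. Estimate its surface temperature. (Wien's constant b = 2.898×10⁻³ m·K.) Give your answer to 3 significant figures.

T = b/λ_max = 2.898×10⁻³ / (146×10⁻⁹) = 1.985×10^4 K.

1.98×10^4 K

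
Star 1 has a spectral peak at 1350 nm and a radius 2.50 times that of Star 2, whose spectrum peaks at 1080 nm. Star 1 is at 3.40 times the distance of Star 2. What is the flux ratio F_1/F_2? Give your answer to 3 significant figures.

0.221

Wien's law: T_1/T_2 = λ_2/λ_1 = 1080/1350 = 0.8000.
L_1/L_2 = (R_1/R_2)²(T_1/T_2)⁴ = (2.50)²(0.8000)⁴ = 2.560.
F_1/F_2 = (L_1/L_2)/(d_1/d_2)² = 2.560/(3.40)² = 0.2215.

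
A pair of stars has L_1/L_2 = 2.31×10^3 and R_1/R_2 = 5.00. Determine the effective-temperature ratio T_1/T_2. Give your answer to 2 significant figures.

L ∝ R²T⁴ gives T ∝ (L/R²)^(1/4), so
T_1/T_2 = (2.31×10^3 / 5.00²)^(1/4) = (92.40)^(1/4) = 3.100.

3.1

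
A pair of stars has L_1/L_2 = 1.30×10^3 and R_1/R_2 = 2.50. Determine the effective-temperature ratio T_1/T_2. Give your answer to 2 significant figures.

3.8

L ∝ R²T⁴ gives T ∝ (L/R²)^(1/4), so
T_1/T_2 = (1.30×10^3 / 2.50²)^(1/4) = (208.0)^(1/4) = 3.798.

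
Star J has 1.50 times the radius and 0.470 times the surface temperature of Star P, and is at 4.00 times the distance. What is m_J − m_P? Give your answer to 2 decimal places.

5.41

L_J/L_P = (1.50)²(0.470)⁴ = 0.1098.
F_J/F_P = (L_J/L_P)/(d_J/d_P)² = 0.1098/16.00 = 0.006862.
m_J − m_P = −2.5 log₁₀(0.006862) = 5.41.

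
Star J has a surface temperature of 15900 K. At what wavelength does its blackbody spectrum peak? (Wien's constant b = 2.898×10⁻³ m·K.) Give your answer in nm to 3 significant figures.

182 nm

λ_max = b/T = 2.898×10⁻³ / 15900 = 1.82×10^-7 m = 182.3 nm.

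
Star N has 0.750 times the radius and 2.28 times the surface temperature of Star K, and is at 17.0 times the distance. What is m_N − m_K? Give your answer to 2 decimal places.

3.20

L_N/L_K = (0.750)²(2.28)⁴ = 15.20.
F_N/F_K = (L_N/L_K)/(d_N/d_K)² = 15.20/289.0 = 0.05260.
m_N − m_K = −2.5 log₁₀(0.05260) = 3.20.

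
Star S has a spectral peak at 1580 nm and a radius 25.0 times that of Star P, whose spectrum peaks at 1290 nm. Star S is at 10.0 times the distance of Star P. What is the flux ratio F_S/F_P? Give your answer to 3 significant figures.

Wien's law: T_S/T_P = λ_P/λ_S = 1290/1580 = 0.8165.
L_S/L_P = (R_S/R_P)²(T_S/T_P)⁴ = (25.0)²(0.8165)⁴ = 277.7.
F_S/F_P = (L_S/L_P)/(d_S/d_P)² = 277.7/(10.0)² = 2.777.

2.78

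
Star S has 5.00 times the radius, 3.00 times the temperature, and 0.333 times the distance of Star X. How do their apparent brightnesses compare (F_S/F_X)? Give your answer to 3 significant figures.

L_S/L_X = (R_S/R_X)²(T_S/T_X)⁴ = (5.00)² × (3.00)⁴ = 2025.
F_S/F_X = (L_S/L_X)/(d_S/d_X)² = 2025 / (0.333)² = 1.826×10^4.

1.83×10^4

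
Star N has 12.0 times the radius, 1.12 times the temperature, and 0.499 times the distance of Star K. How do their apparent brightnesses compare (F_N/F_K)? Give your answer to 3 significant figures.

L_N/L_K = (R_N/R_K)²(T_N/T_K)⁴ = (12.0)² × (1.12)⁴ = 226.6.
F_N/F_K = (L_N/L_K)/(d_N/d_K)² = 226.6 / (0.499)² = 910.0.

910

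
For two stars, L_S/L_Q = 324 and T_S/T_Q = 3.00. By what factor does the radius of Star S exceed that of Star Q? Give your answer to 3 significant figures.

2.00

L ∝ R²T⁴ gives R ∝ √L / T², so
R_S/R_Q = √(324) / (3.00)² = 18.00 / 9.000 = 2.000.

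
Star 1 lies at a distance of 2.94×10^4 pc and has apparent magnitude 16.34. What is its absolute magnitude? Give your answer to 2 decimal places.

-1.00

M = m − 5 log₁₀(d/10 pc) = 16.34 − 5 log₁₀(2.94×10^4/10)
  = 16.34 − 5 × 3.468 = 16.34 − 17.34 = -1.00.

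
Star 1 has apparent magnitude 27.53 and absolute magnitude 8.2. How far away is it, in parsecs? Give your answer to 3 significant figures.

m − M = 5 log₁₀(d/10 pc)
27.53 − (8.2) = 19.33 = 5 log₁₀(d/10)
d = 10 × 10^(19.33/5) = 10 × 10^3.866 = 7.345×10^4 pc.

7.35×10^4 pc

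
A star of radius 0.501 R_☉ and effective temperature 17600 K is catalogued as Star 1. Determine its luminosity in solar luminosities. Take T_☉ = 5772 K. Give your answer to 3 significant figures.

21.7 solar luminosities

L/L_☉ = (R/R_☉)² (T/T_☉)⁴ = (0.501)² × (17600/5772)⁴
       = 0.2510 × (3.049)⁴ = 0.2510 × 86.45 = 21.70.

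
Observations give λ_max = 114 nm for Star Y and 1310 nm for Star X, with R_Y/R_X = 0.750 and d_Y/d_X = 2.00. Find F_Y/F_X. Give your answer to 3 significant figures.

Wien's law: T_Y/T_X = λ_X/λ_Y = 1310/114 = 11.49.
L_Y/L_X = (R_Y/R_X)²(T_Y/T_X)⁴ = (0.750)²(11.49)⁴ = 9808.
F_Y/F_X = (L_Y/L_X)/(d_Y/d_X)² = 9808/(2.00)² = 2452.

2.45×10^3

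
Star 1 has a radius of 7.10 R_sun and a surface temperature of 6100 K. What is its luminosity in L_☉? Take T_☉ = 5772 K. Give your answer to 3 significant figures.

62.9 L_☉

L/L_☉ = (R/R_☉)² (T/T_☉)⁴ = (7.10)² × (6100/5772)⁴
       = 50.41 × (1.057)⁴ = 50.41 × 1.247 = 62.88.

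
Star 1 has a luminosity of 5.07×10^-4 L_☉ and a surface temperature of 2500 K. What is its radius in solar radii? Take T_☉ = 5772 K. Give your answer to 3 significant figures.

0.120 solar radii

R/R_☉ = √(L/L_☉) / (T/T_☉)² = √(5.07×10^-4) / (0.4331)²
       = 0.02252 / 0.1876 = 0.1200.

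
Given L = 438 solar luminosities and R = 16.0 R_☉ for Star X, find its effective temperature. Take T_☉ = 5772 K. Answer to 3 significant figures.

6.60×10^3 K

T/T_☉ = (L/L_☉)^(1/4) / (R/R_☉)^(1/2)
T = 5772 × (438)^(1/4) / √(16.0) = 5772 × 4.575 / 4.000 = 6601 K.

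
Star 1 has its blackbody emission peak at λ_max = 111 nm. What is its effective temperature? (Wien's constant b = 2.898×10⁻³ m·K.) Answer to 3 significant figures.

T = b/λ_max = 2.898×10⁻³ / (111×10⁻⁹) = 2.611×10^4 K.

2.61×10^4 K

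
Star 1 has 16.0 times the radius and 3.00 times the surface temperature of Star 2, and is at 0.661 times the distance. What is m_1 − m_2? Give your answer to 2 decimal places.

L_1/L_2 = (16.0)²(3.00)⁴ = 2.074×10^4.
F_1/F_2 = (L_1/L_2)/(d_1/d_2)² = 2.074×10^4/0.4369 = 4.746×10^4.
m_1 − m_2 = −2.5 log₁₀(4.746×10^4) = -11.69.

-11.69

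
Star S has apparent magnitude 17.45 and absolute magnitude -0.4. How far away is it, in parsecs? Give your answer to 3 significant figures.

m − M = 5 log₁₀(d/10 pc)
17.45 − (-0.4) = 17.85 = 5 log₁₀(d/10)
d = 10 × 10^(17.85/5) = 10 × 10^3.570 = 3.715×10^4 pc.

3.72×10^4 pc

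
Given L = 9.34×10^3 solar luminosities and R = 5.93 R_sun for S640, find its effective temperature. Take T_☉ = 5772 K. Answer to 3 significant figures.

2.33×10^4 K

T/T_☉ = (L/L_☉)^(1/4) / (R/R_☉)^(1/2)
T = 5772 × (9.34×10^3)^(1/4) / √(5.93) = 5772 × 9.831 / 2.435 = 2.330×10^4 K.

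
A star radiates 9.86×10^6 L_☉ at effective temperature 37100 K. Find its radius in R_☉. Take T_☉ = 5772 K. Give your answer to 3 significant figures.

R/R_☉ = √(L/L_☉) / (T/T_☉)² = √(9.86×10^6) / (6.428)²
       = 3140 / 41.31 = 76.01.

76.0 R_☉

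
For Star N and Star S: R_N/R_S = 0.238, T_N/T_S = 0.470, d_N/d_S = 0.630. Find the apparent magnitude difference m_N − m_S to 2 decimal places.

L_N/L_S = (0.238)²(0.470)⁴ = 0.002764.
F_N/F_S = (L_N/L_S)/(d_N/d_S)² = 0.002764/0.3969 = 0.006964.
m_N − m_S = −2.5 log₁₀(0.006964) = 5.39.

5.39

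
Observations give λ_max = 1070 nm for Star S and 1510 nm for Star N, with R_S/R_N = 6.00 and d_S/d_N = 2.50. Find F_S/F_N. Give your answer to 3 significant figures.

Wien's law: T_S/T_N = λ_N/λ_S = 1510/1070 = 1.411.
L_S/L_N = (R_S/R_N)²(T_S/T_N)⁴ = (6.00)²(1.411)⁴ = 142.8.
F_S/F_N = (L_S/L_N)/(d_S/d_N)² = 142.8/(2.50)² = 22.85.

22.8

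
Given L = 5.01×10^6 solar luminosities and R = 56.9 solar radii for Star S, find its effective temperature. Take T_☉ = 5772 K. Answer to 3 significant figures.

3.62×10^4 K

T/T_☉ = (L/L_☉)^(1/4) / (R/R_☉)^(1/2)
T = 5772 × (5.01×10^6)^(1/4) / √(56.9) = 5772 × 47.31 / 7.543 = 3.620×10^4 K.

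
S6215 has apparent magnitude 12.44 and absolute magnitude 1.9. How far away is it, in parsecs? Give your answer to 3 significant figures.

m − M = 5 log₁₀(d/10 pc)
12.44 − (1.9) = 10.54 = 5 log₁₀(d/10)
d = 10 × 10^(10.54/5) = 10 × 10^2.108 = 1282 pc.

1.28×10^3 pc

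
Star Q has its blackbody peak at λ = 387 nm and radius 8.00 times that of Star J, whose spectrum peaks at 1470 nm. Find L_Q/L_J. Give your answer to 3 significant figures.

Wien's law gives T ∝ 1/λ_max, so T_Q/T_J = λ_J/λ_Q = 1470/387 = 3.798.
Then L ∝ R²T⁴ gives L_Q/L_J = (8.00)² × (3.798)⁴ = 64.00 × 208.2 = 1.332×10^4.

1.33×10^4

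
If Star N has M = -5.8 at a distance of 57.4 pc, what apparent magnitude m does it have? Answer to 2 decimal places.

m = M + 5 log₁₀(d/10 pc) = -5.8 + 5 log₁₀(57.4/10)
  = -5.8 + 5 × 0.759 = -5.8 + 3.79 = -2.01.

-2.01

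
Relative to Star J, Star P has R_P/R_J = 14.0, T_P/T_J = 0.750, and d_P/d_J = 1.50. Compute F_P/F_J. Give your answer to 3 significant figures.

L_P/L_J = (R_P/R_J)²(T_P/T_J)⁴ = (14.0)² × (0.750)⁴ = 62.02.
F_P/F_J = (L_P/L_J)/(d_P/d_J)² = 62.02 / (1.50)² = 27.56.

27.6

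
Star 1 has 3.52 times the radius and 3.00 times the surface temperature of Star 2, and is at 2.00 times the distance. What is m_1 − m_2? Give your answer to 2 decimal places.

L_1/L_2 = (3.52)²(3.00)⁴ = 1004.
F_1/F_2 = (L_1/L_2)/(d_1/d_2)² = 1004/4.000 = 250.9.
m_1 − m_2 = −2.5 log₁₀(250.9) = -6.00.

-6.00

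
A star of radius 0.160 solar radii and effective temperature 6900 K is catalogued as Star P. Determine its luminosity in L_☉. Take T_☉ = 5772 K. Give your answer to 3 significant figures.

0.0523 L_☉

L/L_☉ = (R/R_☉)² (T/T_☉)⁴ = (0.160)² × (6900/5772)⁴
       = 0.02560 × (1.195)⁴ = 0.02560 × 2.042 = 0.05228.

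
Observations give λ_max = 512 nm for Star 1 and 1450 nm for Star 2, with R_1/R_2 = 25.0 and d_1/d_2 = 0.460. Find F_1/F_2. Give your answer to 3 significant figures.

Wien's law: T_1/T_2 = λ_2/λ_1 = 1450/512 = 2.832.
L_1/L_2 = (R_1/R_2)²(T_1/T_2)⁴ = (25.0)²(2.832)⁴ = 4.020×10^4.
F_1/F_2 = (L_1/L_2)/(d_1/d_2)² = 4.020×10^4/(0.460)² = 1.900×10^5.

1.90×10^5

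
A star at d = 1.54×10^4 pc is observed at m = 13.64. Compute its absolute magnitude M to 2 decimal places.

M = m − 5 log₁₀(d/10 pc) = 13.64 − 5 log₁₀(1.54×10^4/10)
  = 13.64 − 5 × 3.188 = 13.64 − 15.94 = -2.30.

-2.30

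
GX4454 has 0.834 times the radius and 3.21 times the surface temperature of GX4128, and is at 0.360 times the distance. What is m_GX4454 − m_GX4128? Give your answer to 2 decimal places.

L_GX4454/L_GX4128 = (0.834)²(3.21)⁴ = 73.85.
F_GX4454/F_GX4128 = (L_GX4454/L_GX4128)/(d_GX4454/d_GX4128)² = 73.85/0.1296 = 569.8.
m_GX4454 − m_GX4128 = −2.5 log₁₀(569.8) = -6.89.

-6.89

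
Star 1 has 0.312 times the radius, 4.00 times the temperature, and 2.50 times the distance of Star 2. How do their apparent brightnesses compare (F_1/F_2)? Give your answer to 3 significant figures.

3.99

L_1/L_2 = (R_1/R_2)²(T_1/T_2)⁴ = (0.312)² × (4.00)⁴ = 24.92.
F_1/F_2 = (L_1/L_2)/(d_1/d_2)² = 24.92 / (2.50)² = 3.987.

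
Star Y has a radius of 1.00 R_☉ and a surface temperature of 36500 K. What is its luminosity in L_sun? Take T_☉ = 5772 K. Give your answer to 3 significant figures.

1.60×10^3 L_sun

L/L_☉ = (R/R_☉)² (T/T_☉)⁴ = (1.00)² × (36500/5772)⁴
       = 1.000 × (6.324)⁴ = 1.000 × 1599 = 1599.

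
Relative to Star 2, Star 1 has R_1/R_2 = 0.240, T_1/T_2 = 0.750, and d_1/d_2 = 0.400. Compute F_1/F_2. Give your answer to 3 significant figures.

0.114

L_1/L_2 = (R_1/R_2)²(T_1/T_2)⁴ = (0.240)² × (0.750)⁴ = 0.01822.
F_1/F_2 = (L_1/L_2)/(d_1/d_2)² = 0.01822 / (0.400)² = 0.1139.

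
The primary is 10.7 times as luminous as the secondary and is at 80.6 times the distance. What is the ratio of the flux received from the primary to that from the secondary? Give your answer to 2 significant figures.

F = L/(4πd²), so F_p/F_s = (L_p/L_s) / (d_p/d_s)²
= 10.7 / (80.6)² = 10.7 / 6496 = 0.001647.

0.0016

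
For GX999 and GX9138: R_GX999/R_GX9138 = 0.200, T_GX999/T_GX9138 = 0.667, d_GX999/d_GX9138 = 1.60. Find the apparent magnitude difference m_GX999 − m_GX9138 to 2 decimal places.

6.27

L_GX999/L_GX9138 = (0.200)²(0.667)⁴ = 0.007917.
F_GX999/F_GX9138 = (L_GX999/L_GX9138)/(d_GX999/d_GX9138)² = 0.007917/2.560 = 0.003093.
m_GX999 − m_GX9138 = −2.5 log₁₀(0.003093) = 6.27.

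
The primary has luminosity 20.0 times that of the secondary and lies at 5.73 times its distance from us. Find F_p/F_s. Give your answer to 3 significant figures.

0.609

F = L/(4πd²), so F_p/F_s = (L_p/L_s) / (d_p/d_s)²
= 20.0 / (5.73)² = 20.0 / 32.83 = 0.6091.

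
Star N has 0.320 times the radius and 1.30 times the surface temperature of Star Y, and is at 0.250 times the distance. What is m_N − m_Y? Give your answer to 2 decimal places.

L_N/L_Y = (0.320)²(1.30)⁴ = 0.2925.
F_N/F_Y = (L_N/L_Y)/(d_N/d_Y)² = 0.2925/0.06250 = 4.679.
m_N − m_Y = −2.5 log₁₀(4.679) = -1.68.

-1.68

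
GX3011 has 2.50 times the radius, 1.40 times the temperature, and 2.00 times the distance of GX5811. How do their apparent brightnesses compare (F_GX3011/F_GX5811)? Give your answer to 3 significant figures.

L_GX3011/L_GX5811 = (R_GX3011/R_GX5811)²(T_GX3011/T_GX5811)⁴ = (2.50)² × (1.40)⁴ = 24.01.
F_GX3011/F_GX5811 = (L_GX3011/L_GX5811)/(d_GX3011/d_GX5811)² = 24.01 / (2.00)² = 6.002.

6.00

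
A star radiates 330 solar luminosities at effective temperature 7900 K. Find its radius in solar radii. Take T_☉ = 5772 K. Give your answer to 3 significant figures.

9.70 solar radii

R/R_☉ = √(L/L_☉) / (T/T_☉)² = √(330) / (1.369)²
       = 18.17 / 1.873 = 9.697.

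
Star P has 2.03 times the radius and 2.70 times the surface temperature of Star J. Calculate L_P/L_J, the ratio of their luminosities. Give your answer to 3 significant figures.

219

From the Stefan–Boltzmann law, L ∝ R²T⁴, so
L_P/L_J = (R_P/R_J)² (T_P/T_J)⁴ = (2.03)² × (2.70)⁴ = 4.121 × 53.14 = 219.0.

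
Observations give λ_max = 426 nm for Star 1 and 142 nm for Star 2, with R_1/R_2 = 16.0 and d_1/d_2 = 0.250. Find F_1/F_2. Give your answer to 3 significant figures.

Wien's law: T_1/T_2 = λ_2/λ_1 = 142/426 = 0.3333.
L_1/L_2 = (R_1/R_2)²(T_1/T_2)⁴ = (16.0)²(0.3333)⁴ = 3.160.
F_1/F_2 = (L_1/L_2)/(d_1/d_2)² = 3.160/(0.250)² = 50.57.

50.6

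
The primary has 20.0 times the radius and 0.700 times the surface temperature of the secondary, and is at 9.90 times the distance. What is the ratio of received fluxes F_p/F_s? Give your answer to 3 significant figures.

L_p/L_s = (R_p/R_s)²(T_p/T_s)⁴ = (20.0)² × (0.700)⁴ = 96.04.
F_p/F_s = (L_p/L_s)/(d_p/d_s)² = 96.04 / (9.90)² = 0.9799.

0.980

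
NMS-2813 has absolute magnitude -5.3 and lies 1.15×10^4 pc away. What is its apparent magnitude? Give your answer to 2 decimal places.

m = M + 5 log₁₀(d/10 pc) = -5.3 + 5 log₁₀(1.15×10^4/10)
  = -5.3 + 5 × 3.061 = -5.3 + 15.30 = 10.00.

10.00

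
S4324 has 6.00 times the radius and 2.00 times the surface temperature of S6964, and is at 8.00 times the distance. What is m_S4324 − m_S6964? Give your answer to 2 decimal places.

L_S4324/L_S6964 = (6.00)²(2.00)⁴ = 576.0.
F_S4324/F_S6964 = (L_S4324/L_S6964)/(d_S4324/d_S6964)² = 576.0/64.00 = 9.000.
m_S4324 − m_S6964 = −2.5 log₁₀(9.000) = -2.39.

-2.39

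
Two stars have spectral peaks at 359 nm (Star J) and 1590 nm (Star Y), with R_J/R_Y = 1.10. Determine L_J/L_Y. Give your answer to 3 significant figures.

466

Wien's law gives T ∝ 1/λ_max, so T_J/T_Y = λ_Y/λ_J = 1590/359 = 4.429.
Then L ∝ R²T⁴ gives L_J/L_Y = (1.10)² × (4.429)⁴ = 1.210 × 384.8 = 465.6.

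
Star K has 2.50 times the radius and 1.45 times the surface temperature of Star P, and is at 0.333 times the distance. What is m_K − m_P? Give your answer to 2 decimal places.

L_K/L_P = (2.50)²(1.45)⁴ = 27.63.
F_K/F_P = (L_K/L_P)/(d_K/d_P)² = 27.63/0.1109 = 249.2.
m_K − m_P = −2.5 log₁₀(249.2) = -5.99.

-5.99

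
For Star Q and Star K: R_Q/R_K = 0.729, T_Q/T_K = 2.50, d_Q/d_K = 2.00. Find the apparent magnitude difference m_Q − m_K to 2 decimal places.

L_Q/L_K = (0.729)²(2.50)⁴ = 20.76.
F_Q/F_K = (L_Q/L_K)/(d_Q/d_K)² = 20.76/4.000 = 5.190.
m_Q − m_K = −2.5 log₁₀(5.190) = -1.79.

-1.79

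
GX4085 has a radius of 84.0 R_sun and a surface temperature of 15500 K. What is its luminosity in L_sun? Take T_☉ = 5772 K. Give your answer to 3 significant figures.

L/L_☉ = (R/R_☉)² (T/T_☉)⁴ = (84.0)² × (15500/5772)⁴
       = 7056 × (2.685)⁴ = 7056 × 52.00 = 3.669×10^5.

3.67×10^5 L_sun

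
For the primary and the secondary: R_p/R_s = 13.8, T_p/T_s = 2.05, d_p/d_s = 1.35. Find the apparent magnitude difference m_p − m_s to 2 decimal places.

L_p/L_s = (13.8)²(2.05)⁴ = 3363.
F_p/F_s = (L_p/L_s)/(d_p/d_s)² = 3363/1.823 = 1845.
m_p − m_s = −2.5 log₁₀(1845) = -8.17.

-8.17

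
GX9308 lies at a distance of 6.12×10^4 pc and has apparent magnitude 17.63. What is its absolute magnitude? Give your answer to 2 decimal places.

M = m − 5 log₁₀(d/10 pc) = 17.63 − 5 log₁₀(6.12×10^4/10)
  = 17.63 − 5 × 3.787 = 17.63 − 18.93 = -1.30.

-1.30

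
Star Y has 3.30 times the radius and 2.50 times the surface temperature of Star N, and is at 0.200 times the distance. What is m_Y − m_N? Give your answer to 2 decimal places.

L_Y/L_N = (3.30)²(2.50)⁴ = 425.4.
F_Y/F_N = (L_Y/L_N)/(d_Y/d_N)² = 425.4/0.04000 = 1.063×10^4.
m_Y − m_N = −2.5 log₁₀(1.063×10^4) = -10.07.

-10.07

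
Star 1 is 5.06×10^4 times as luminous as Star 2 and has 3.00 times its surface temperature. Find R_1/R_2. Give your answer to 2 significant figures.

L ∝ R²T⁴ gives R ∝ √L / T², so
R_1/R_2 = √(5.06×10^4) / (3.00)² = 224.9 / 9.000 = 24.99.

25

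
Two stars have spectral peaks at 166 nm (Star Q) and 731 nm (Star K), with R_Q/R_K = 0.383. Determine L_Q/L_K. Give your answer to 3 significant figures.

Wien's law gives T ∝ 1/λ_max, so T_Q/T_K = λ_K/λ_Q = 731/166 = 4.404.
Then L ∝ R²T⁴ gives L_Q/L_K = (0.383)² × (4.404)⁴ = 0.1467 × 376.0 = 55.16.

55.2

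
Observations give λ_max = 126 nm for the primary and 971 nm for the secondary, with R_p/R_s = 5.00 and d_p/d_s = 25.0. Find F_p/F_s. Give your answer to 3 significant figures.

Wien's law: T_p/T_s = λ_s/λ_p = 971/126 = 7.706.
L_p/L_s = (R_p/R_s)²(T_p/T_s)⁴ = (5.00)²(7.706)⁴ = 8.817×10^4.
F_p/F_s = (L_p/L_s)/(d_p/d_s)² = 8.817×10^4/(25.0)² = 141.1.

141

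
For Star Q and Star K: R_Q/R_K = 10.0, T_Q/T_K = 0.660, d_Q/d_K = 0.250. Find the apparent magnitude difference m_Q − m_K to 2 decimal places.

L_Q/L_K = (10.0)²(0.660)⁴ = 18.97.
F_Q/F_K = (L_Q/L_K)/(d_Q/d_K)² = 18.97/0.06250 = 303.6.
m_Q − m_K = −2.5 log₁₀(303.6) = -6.21.

-6.21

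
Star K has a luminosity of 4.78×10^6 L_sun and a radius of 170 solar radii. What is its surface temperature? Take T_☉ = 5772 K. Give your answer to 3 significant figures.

2.07×10^4 K

T/T_☉ = (L/L_☉)^(1/4) / (R/R_☉)^(1/2)
T = 5772 × (4.78×10^6)^(1/4) / √(170) = 5772 × 46.76 / 13.04 = 2.070×10^4 K.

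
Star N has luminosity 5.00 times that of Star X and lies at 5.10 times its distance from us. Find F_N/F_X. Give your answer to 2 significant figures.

0.19

F = L/(4πd²), so F_N/F_X = (L_N/L_X) / (d_N/d_X)²
= 5.00 / (5.10)² = 5.00 / 26.01 = 0.1922.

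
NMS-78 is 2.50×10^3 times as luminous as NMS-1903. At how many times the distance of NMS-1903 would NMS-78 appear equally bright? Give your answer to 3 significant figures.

Equal flux requires L_NMS-78/d_NMS-78² = L_NMS-1903/d_NMS-1903², so d_NMS-78/d_NMS-1903 = √(L_NMS-78/L_NMS-1903)
= √(2.50×10^3) = 50.00.

50.0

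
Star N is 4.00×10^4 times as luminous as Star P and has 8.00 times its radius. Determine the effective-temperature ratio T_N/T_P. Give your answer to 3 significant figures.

5.00

L ∝ R²T⁴ gives T ∝ (L/R²)^(1/4), so
T_N/T_P = (4.00×10^4 / 8.00²)^(1/4) = (625.0)^(1/4) = 5.000.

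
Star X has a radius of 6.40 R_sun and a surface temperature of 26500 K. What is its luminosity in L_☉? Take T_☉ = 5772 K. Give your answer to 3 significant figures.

1.82×10^4 L_☉

L/L_☉ = (R/R_☉)² (T/T_☉)⁴ = (6.40)² × (26500/5772)⁴
       = 40.96 × (4.591)⁴ = 40.96 × 444.3 = 1.820×10^4.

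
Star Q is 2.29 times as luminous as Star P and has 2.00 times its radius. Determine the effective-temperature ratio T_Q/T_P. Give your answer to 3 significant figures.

L ∝ R²T⁴ gives T ∝ (L/R²)^(1/4), so
T_Q/T_P = (2.29 / 2.00²)^(1/4) = (0.5725)^(1/4) = 0.8698.

0.870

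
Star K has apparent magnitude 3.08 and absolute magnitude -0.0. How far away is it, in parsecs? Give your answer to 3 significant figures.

41.3 pc

m − M = 5 log₁₀(d/10 pc)
3.08 − (-0.0) = 3.08 = 5 log₁₀(d/10)
d = 10 × 10^(3.08/5) = 10 × 10^0.616 = 41.30 pc.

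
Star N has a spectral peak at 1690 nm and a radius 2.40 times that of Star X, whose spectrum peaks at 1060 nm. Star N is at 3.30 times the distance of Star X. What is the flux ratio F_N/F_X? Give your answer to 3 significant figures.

Wien's law: T_N/T_X = λ_X/λ_N = 1060/1690 = 0.6272.
L_N/L_X = (R_N/R_X)²(T_N/T_X)⁴ = (2.40)²(0.6272)⁴ = 0.8915.
F_N/F_X = (L_N/L_X)/(d_N/d_X)² = 0.8915/(3.30)² = 0.08186.

0.0819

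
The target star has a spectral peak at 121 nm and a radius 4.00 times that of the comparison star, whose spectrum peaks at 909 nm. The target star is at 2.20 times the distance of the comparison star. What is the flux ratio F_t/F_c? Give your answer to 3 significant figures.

1.05×10^4

Wien's law: T_t/T_c = λ_c/λ_t = 909/121 = 7.512.
L_t/L_c = (R_t/R_c)²(T_t/T_c)⁴ = (4.00)²(7.512)⁴ = 5.096×10^4.
F_t/F_c = (L_t/L_c)/(d_t/d_c)² = 5.096×10^4/(2.20)² = 1.053×10^4.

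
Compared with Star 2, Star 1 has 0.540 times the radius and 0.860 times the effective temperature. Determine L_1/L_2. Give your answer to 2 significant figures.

From the Stefan–Boltzmann law, L ∝ R²T⁴, so
L_1/L_2 = (R_1/R_2)² (T_1/T_2)⁴ = (0.540)² × (0.860)⁴ = 0.2916 × 0.5470 = 0.1595.

0.16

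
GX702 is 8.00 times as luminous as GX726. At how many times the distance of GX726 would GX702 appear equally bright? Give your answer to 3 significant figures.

2.83

Equal flux requires L_GX702/d_GX702² = L_GX726/d_GX726², so d_GX702/d_GX726 = √(L_GX702/L_GX726)
= √(8.00) = 2.828.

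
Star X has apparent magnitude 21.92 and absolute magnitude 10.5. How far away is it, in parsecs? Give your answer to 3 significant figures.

m − M = 5 log₁₀(d/10 pc)
21.92 − (10.5) = 11.42 = 5 log₁₀(d/10)
d = 10 × 10^(11.42/5) = 10 × 10^2.284 = 1923 pc.

1.92×10^3 pc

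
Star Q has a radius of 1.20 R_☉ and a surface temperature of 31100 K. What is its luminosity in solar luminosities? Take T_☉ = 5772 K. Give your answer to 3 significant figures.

1.21×10^3 solar luminosities

L/L_☉ = (R/R_☉)² (T/T_☉)⁴ = (1.20)² × (31100/5772)⁴
       = 1.440 × (5.388)⁴ = 1.440 × 842.8 = 1214.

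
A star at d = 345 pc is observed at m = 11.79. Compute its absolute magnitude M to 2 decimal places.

4.10

M = m − 5 log₁₀(d/10 pc) = 11.79 − 5 log₁₀(345/10)
  = 11.79 − 5 × 1.538 = 11.79 − 7.69 = 4.10.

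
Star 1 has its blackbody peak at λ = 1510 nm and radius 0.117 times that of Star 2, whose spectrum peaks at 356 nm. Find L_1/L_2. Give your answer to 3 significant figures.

Wien's law gives T ∝ 1/λ_max, so T_1/T_2 = λ_2/λ_1 = 356/1510 = 0.2358.
Then L ∝ R²T⁴ gives L_1/L_2 = (0.117)² × (0.2358)⁴ = 0.01369 × 0.003090 = 4.229×10^-5.

4.23×10^-5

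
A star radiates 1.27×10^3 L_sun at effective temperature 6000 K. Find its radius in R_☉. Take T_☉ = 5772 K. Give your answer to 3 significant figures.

33.0 R_☉

R/R_☉ = √(L/L_☉) / (T/T_☉)² = √(1.27×10^3) / (1.040)²
       = 35.64 / 1.081 = 32.98.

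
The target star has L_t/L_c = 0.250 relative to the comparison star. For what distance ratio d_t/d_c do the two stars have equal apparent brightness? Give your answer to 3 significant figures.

0.500

Equal flux requires L_t/d_t² = L_c/d_c², so d_t/d_c = √(L_t/L_c)
= √(0.250) = 0.5000.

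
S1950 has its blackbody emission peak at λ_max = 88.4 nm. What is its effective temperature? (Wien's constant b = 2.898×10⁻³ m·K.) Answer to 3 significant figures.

T = b/λ_max = 2.898×10⁻³ / (88.4×10⁻⁹) = 3.278×10^4 K.

3.28×10^4 K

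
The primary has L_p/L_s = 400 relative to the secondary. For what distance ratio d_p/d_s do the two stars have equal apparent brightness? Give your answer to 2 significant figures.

20

Equal flux requires L_p/d_p² = L_s/d_s², so d_p/d_s = √(L_p/L_s)
= √(400) = 20.00.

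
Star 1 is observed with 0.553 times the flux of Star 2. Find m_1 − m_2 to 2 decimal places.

0.64

m_1 − m_2 = −2.5 log₁₀(F_1/F_2) = −2.5 log₁₀(0.553) = −2.5 × (-0.257) = 0.643.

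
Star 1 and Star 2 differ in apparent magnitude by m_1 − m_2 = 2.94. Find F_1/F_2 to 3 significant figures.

0.0667

F_1/F_2 = 10^(−(m_1 − m_2)/2.5) = 10^(-2.94/2.5) = 10^-1.176 = 0.06668.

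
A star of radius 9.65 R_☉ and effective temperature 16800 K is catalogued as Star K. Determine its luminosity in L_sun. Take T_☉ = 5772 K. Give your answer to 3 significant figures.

6.68×10^3 L_sun

L/L_☉ = (R/R_☉)² (T/T_☉)⁴ = (9.65)² × (16800/5772)⁴
       = 93.12 × (2.911)⁴ = 93.12 × 71.77 = 6683.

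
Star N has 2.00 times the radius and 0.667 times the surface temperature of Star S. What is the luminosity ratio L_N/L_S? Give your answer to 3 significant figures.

0.792

From the Stefan–Boltzmann law, L ∝ R²T⁴, so
L_N/L_S = (R_N/R_S)² (T_N/T_S)⁴ = (2.00)² × (0.667)⁴ = 4.000 × 0.1979 = 0.7917.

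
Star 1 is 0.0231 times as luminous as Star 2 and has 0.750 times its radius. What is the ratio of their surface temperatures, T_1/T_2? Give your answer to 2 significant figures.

L ∝ R²T⁴ gives T ∝ (L/R²)^(1/4), so
T_1/T_2 = (0.0231 / 0.750²)^(1/4) = (0.04107)^(1/4) = 0.4502.

0.45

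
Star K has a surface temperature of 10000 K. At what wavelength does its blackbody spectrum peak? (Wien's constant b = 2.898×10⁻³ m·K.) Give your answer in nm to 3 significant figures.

λ_max = b/T = 2.898×10⁻³ / 10000 = 2.90×10^-7 m = 289.8 nm.

290 nm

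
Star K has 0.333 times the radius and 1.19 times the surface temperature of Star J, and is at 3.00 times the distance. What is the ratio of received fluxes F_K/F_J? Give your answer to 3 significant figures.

0.0247

L_K/L_J = (R_K/R_J)²(T_K/T_J)⁴ = (0.333)² × (1.19)⁴ = 0.2224.
F_K/F_J = (L_K/L_J)/(d_K/d_J)² = 0.2224 / (3.00)² = 0.02471.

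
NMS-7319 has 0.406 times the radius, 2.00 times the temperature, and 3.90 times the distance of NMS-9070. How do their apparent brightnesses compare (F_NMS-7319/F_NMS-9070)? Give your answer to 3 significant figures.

L_NMS-7319/L_NMS-9070 = (R_NMS-7319/R_NMS-9070)²(T_NMS-7319/T_NMS-9070)⁴ = (0.406)² × (2.00)⁴ = 2.637.
F_NMS-7319/F_NMS-9070 = (L_NMS-7319/L_NMS-9070)/(d_NMS-7319/d_NMS-9070)² = 2.637 / (3.90)² = 0.1734.

0.173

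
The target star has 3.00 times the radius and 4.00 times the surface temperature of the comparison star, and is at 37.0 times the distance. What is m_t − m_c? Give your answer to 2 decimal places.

L_t/L_c = (3.00)²(4.00)⁴ = 2304.
F_t/F_c = (L_t/L_c)/(d_t/d_c)² = 2304/1369 = 1.683.
m_t − m_c = −2.5 log₁₀(1.683) = -0.57.

-0.57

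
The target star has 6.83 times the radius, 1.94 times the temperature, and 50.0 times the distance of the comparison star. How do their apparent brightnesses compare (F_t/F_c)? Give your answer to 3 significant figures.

L_t/L_c = (R_t/R_c)²(T_t/T_c)⁴ = (6.83)² × (1.94)⁴ = 660.8.
F_t/F_c = (L_t/L_c)/(d_t/d_c)² = 660.8 / (50.0)² = 0.2643.

0.264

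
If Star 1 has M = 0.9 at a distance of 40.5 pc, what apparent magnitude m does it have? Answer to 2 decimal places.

3.94

m = M + 5 log₁₀(d/10 pc) = 0.9 + 5 log₁₀(40.5/10)
  = 0.9 + 5 × 0.607 = 0.9 + 3.04 = 3.94.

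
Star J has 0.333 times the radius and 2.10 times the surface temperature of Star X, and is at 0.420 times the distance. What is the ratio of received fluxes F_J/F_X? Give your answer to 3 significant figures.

12.2

L_J/L_X = (R_J/R_X)²(T_J/T_X)⁴ = (0.333)² × (2.10)⁴ = 2.157.
F_J/F_X = (L_J/L_X)/(d_J/d_X)² = 2.157 / (0.420)² = 12.23.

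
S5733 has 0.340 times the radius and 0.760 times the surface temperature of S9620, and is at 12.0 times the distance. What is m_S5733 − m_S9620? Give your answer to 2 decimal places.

L_S5733/L_S9620 = (0.340)²(0.760)⁴ = 0.03857.
F_S5733/F_S9620 = (L_S5733/L_S9620)/(d_S5733/d_S9620)² = 0.03857/144.0 = 2.678×10^-4.
m_S5733 − m_S9620 = −2.5 log₁₀(2.678×10^-4) = 8.93.

8.93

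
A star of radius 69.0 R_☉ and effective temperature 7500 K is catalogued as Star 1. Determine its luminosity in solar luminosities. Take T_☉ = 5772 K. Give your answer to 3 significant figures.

L/L_☉ = (R/R_☉)² (T/T_☉)⁴ = (69.0)² × (7500/5772)⁴
       = 4761 × (1.299)⁴ = 4761 × 2.851 = 1.357×10^4.

1.36×10^4 solar luminosities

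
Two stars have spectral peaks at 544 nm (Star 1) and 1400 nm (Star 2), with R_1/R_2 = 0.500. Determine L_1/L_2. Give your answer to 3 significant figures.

11.0

Wien's law gives T ∝ 1/λ_max, so T_1/T_2 = λ_2/λ_1 = 1400/544 = 2.574.
Then L ∝ R²T⁴ gives L_1/L_2 = (0.500)² × (2.574)⁴ = 0.2500 × 43.86 = 10.97.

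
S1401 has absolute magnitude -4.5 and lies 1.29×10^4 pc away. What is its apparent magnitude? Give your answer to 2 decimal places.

11.05

m = M + 5 log₁₀(d/10 pc) = -4.5 + 5 log₁₀(1.29×10^4/10)
  = -4.5 + 5 × 3.111 = -4.5 + 15.55 = 11.05.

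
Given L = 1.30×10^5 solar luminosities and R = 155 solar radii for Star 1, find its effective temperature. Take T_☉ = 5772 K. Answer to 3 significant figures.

8.80×10^3 K

T/T_☉ = (L/L_☉)^(1/4) / (R/R_☉)^(1/2)
T = 5772 × (1.30×10^5)^(1/4) / √(155) = 5772 × 18.99 / 12.45 = 8803 K.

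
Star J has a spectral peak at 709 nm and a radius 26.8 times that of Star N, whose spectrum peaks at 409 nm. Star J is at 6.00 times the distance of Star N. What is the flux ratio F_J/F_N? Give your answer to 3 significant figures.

2.21

Wien's law: T_J/T_N = λ_N/λ_J = 409/709 = 0.5769.
L_J/L_N = (R_J/R_N)²(T_J/T_N)⁴ = (26.8)²(0.5769)⁴ = 79.54.
F_J/F_N = (L_J/L_N)/(d_J/d_N)² = 79.54/(6.00)² = 2.209.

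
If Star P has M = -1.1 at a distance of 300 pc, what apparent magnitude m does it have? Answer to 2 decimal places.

m = M + 5 log₁₀(d/10 pc) = -1.1 + 5 log₁₀(300/10)
  = -1.1 + 5 × 1.477 = -1.1 + 7.39 = 6.29.

6.29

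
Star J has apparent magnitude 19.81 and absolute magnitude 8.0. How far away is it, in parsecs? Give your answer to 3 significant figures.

2.30×10^3 pc

m − M = 5 log₁₀(d/10 pc)
19.81 − (8.0) = 11.81 = 5 log₁₀(d/10)
d = 10 × 10^(11.81/5) = 10 × 10^2.362 = 2301 pc.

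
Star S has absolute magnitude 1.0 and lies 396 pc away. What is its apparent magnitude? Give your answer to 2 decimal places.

8.99

m = M + 5 log₁₀(d/10 pc) = 1.0 + 5 log₁₀(396/10)
  = 1.0 + 5 × 1.598 = 1.0 + 7.99 = 8.99.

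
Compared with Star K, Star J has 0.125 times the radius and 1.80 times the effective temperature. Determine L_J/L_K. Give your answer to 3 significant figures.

0.164

From the Stefan–Boltzmann law, L ∝ R²T⁴, so
L_J/L_K = (R_J/R_K)² (T_J/T_K)⁴ = (0.125)² × (1.80)⁴ = 0.01562 × 10.50 = 0.1640.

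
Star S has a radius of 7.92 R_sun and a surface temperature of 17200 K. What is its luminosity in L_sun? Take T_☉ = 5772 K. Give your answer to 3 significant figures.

4.95×10^3 L_sun

L/L_☉ = (R/R_☉)² (T/T_☉)⁴ = (7.92)² × (17200/5772)⁴
       = 62.73 × (2.980)⁴ = 62.73 × 78.85 = 4946.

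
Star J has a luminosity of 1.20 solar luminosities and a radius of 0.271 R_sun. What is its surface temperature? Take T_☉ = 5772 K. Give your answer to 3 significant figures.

1.16×10^4 K

T/T_☉ = (L/L_☉)^(1/4) / (R/R_☉)^(1/2)
T = 5772 × (1.20)^(1/4) / √(0.271) = 5772 × 1.047 / 0.5206 = 1.160×10^4 K.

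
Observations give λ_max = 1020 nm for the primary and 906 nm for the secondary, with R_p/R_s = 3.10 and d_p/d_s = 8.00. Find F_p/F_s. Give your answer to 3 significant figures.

Wien's law: T_p/T_s = λ_s/λ_p = 906/1020 = 0.8882.
L_p/L_s = (R_p/R_s)²(T_p/T_s)⁴ = (3.10)²(0.8882)⁴ = 5.982.
F_p/F_s = (L_p/L_s)/(d_p/d_s)² = 5.982/(8.00)² = 0.09347.

0.0935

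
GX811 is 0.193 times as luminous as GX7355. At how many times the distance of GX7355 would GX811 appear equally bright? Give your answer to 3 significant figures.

0.439

Equal flux requires L_GX811/d_GX811² = L_GX7355/d_GX7355², so d_GX811/d_GX7355 = √(L_GX811/L_GX7355)
= √(0.193) = 0.4393.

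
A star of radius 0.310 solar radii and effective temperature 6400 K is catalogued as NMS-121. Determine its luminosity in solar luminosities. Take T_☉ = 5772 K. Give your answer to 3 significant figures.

L/L_☉ = (R/R_☉)² (T/T_☉)⁴ = (0.310)² × (6400/5772)⁴
       = 0.09610 × (1.109)⁴ = 0.09610 × 1.512 = 0.1453.

0.145 solar luminosities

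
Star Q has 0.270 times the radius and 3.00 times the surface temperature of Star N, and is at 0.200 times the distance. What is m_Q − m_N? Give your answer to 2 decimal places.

L_Q/L_N = (0.270)²(3.00)⁴ = 5.905.
F_Q/F_N = (L_Q/L_N)/(d_Q/d_N)² = 5.905/0.04000 = 147.6.
m_Q − m_N = −2.5 log₁₀(147.6) = -5.42.

-5.42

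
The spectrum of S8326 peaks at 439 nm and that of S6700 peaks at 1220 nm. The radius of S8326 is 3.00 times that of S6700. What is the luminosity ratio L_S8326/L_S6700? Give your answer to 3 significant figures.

537

Wien's law gives T ∝ 1/λ_max, so T_S8326/T_S6700 = λ_S6700/λ_S8326 = 1220/439 = 2.779.
Then L ∝ R²T⁴ gives L_S8326/L_S6700 = (3.00)² × (2.779)⁴ = 9.000 × 59.65 = 536.8.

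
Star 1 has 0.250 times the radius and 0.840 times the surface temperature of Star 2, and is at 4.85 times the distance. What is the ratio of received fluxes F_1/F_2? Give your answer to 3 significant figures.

L_1/L_2 = (R_1/R_2)²(T_1/T_2)⁴ = (0.250)² × (0.840)⁴ = 0.03112.
F_1/F_2 = (L_1/L_2)/(d_1/d_2)² = 0.03112 / (4.85)² = 0.001323.

0.00132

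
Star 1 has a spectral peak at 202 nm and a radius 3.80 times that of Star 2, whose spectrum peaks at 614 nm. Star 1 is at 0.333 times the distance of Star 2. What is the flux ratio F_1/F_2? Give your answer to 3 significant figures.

Wien's law: T_1/T_2 = λ_2/λ_1 = 614/202 = 3.040.
L_1/L_2 = (R_1/R_2)²(T_1/T_2)⁴ = (3.80)²(3.040)⁴ = 1233.
F_1/F_2 = (L_1/L_2)/(d_1/d_2)² = 1233/(0.333)² = 1.112×10^4.

1.11×10^4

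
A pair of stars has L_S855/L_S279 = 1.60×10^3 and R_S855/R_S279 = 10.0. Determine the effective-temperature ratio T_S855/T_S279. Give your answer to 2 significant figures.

L ∝ R²T⁴ gives T ∝ (L/R²)^(1/4), so
T_S855/T_S279 = (1.60×10^3 / 10.0²)^(1/4) = (16.00)^(1/4) = 2.000.

2.0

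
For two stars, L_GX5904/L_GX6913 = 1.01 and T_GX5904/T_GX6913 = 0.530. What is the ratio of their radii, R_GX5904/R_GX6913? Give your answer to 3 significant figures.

L ∝ R²T⁴ gives R ∝ √L / T², so
R_GX5904/R_GX6913 = √(1.01) / (0.530)² = 1.005 / 0.2809 = 3.578.

3.58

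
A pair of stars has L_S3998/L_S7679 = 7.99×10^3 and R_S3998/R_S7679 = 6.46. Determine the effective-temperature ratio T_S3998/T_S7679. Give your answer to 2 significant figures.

3.7

L ∝ R²T⁴ gives T ∝ (L/R²)^(1/4), so
T_S3998/T_S7679 = (7.99×10^3 / 6.46²)^(1/4) = (191.5)^(1/4) = 3.720.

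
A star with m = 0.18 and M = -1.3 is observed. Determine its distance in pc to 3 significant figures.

m − M = 5 log₁₀(d/10 pc)
0.18 − (-1.3) = 1.48 = 5 log₁₀(d/10)
d = 10 × 10^(1.48/5) = 10 × 10^0.296 = 19.77 pc.

19.8 pc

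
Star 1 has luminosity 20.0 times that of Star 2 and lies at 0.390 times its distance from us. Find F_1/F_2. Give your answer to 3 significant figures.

131

F = L/(4πd²), so F_1/F_2 = (L_1/L_2) / (d_1/d_2)²
= 20.0 / (0.390)² = 20.0 / 0.1521 = 131.5.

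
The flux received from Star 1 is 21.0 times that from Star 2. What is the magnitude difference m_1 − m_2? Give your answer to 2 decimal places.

-3.31

m_1 − m_2 = −2.5 log₁₀(F_1/F_2) = −2.5 log₁₀(21.0) = −2.5 × (1.322) = -3.306.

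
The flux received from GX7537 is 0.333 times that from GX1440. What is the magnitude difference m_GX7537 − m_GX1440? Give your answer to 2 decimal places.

1.19

m_GX7537 − m_GX1440 = −2.5 log₁₀(F_GX7537/F_GX1440) = −2.5 log₁₀(0.333) = −2.5 × (-0.478) = 1.194.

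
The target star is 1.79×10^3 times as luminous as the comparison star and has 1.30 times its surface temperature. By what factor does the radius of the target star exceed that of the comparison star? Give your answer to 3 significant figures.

25.0

L ∝ R²T⁴ gives R ∝ √L / T², so
R_t/R_c = √(1.79×10^3) / (1.30)² = 42.31 / 1.690 = 25.03.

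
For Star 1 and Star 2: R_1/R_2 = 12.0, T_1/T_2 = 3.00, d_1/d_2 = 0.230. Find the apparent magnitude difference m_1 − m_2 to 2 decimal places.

L_1/L_2 = (12.0)²(3.00)⁴ = 1.166×10^4.
F_1/F_2 = (L_1/L_2)/(d_1/d_2)² = 1.166×10^4/0.05290 = 2.205×10^5.
m_1 − m_2 = −2.5 log₁₀(2.205×10^5) = -13.36.

-13.36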